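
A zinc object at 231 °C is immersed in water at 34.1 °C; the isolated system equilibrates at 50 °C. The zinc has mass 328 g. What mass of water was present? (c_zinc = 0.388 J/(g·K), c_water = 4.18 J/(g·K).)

m ≈ 347 g

|Q_zinc| = |Q_water|:
328·0.388·(231 − 50) = m·4.18·(50 − 34.1)
66.46 m = 23035  ⇒  m ≈ 346.6 g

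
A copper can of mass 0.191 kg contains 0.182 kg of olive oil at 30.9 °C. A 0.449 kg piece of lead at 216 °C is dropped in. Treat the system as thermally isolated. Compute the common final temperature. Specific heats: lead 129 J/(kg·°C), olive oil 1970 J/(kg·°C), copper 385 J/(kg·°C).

T_f ≈ 52.8 °C

With ΣQ=0 the equilibrium temperature is the m·c-weighted mean:
T_f = (57.92×216 + 358.54×30.9 + 73.53×30.9) / (57.92 + 358.54 + 73.53)
    = 25862 / 490 ≈ 52.78 °C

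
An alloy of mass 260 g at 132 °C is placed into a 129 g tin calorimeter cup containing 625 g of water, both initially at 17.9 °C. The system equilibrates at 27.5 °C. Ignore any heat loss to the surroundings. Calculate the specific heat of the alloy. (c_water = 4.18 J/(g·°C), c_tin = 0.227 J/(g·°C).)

Taking heat into each body as positive, Σ m c ΔT = 0:
260×c×(27.5 − 132) + 625×4.18×(27.5 − 17.9) + 129×0.227×(27.5 − 17.9) = 0
-27170 c = -25361
c = -25361/-27170 ≈ 0.9334 J/(g·°C)

c ≈ 0.933 J/(g·°C)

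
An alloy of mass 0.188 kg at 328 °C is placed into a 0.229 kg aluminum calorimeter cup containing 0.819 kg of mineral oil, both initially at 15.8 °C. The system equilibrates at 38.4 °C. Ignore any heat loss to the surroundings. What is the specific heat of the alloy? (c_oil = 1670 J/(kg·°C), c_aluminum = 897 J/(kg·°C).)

Let T be the final temperature. ΣQ_i = 0:
0.188·c·(38.4 − 328) + 0.819·1670·(38.4 − 15.8) + 0.229·897·(38.4 − 15.8) = 0
-54.44 c = -35553
c = -35553/-54.44 ≈ 653 J/(kg·°C)

c ≈ 653 J/(kg·°C)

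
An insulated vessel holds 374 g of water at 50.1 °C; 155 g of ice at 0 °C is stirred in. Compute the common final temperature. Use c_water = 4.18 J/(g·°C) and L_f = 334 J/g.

T_f ≈ 12.0 °C

Sum of m c ΔT and latent-heat terms is zero:
fusion: m_ice L_f = 155×334 = 51770
  meltwater 0→T: 155×4.18×T = 647.9 T
  water cools: 374×4.18×(T − 50.1) = 1563.3(T − 50.1)
2211.2 T = 78322 − 51770 = 26552
T ≈ 12.01 °C. Since T > 0 °C, the all-ice-melts assumption holds.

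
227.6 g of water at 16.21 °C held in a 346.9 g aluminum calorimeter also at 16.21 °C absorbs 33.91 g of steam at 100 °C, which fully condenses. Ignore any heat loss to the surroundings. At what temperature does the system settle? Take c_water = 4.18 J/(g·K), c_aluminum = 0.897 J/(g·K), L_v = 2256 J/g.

Taking heat into each body as positive, Σ m c ΔT = 0:
steam→water at 100 °C releases m L_v = 33.91×2256 = 76501
  condensed water 100 °C→T: 141.74(T − 100)
  original water: 951.37(T − 16.21)
  cup: 311.17(T − 16.21)
1404.3 T = 76501 + 14174 + 20466 = 111141
T ≈ 79.14 °C (< 100 °C, so full condensation is consistent).

T_f ≈ 79.1 °C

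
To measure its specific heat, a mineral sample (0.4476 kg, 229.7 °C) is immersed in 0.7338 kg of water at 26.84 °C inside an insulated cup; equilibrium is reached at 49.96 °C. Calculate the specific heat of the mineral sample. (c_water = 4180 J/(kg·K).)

Heat lost by the mineral sample = heat gained by the water:
0.4476·c·(229.7 − 49.96) = 0.7338·4180·(49.96 − 26.84)
80.45 c = 70916  ⇒  c ≈ 881.5 J/(kg·K)

c ≈ 881 J/(kg·K)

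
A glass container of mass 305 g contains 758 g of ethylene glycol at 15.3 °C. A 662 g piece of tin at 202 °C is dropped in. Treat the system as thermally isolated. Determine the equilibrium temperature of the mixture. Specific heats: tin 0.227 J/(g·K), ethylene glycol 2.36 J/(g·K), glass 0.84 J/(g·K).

T_f ≈ 28.1 °C

T_f = Σ m_i c_i T_i / Σ m_i c_i:
T_f = (150.27·202 + 1788.9·15.3 + 256.2·15.3) / (150.27 + 1788.9 + 256.2)
    = 61645 / 2195.4 ≈ 28.08 °C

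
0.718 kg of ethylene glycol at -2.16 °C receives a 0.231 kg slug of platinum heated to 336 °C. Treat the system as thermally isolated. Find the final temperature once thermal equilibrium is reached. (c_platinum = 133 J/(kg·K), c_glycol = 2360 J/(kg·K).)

|Q_platinum| = |Q_glycol|:
0.231*133*(336 − T) = 0.718*2360*(T − (-2.16))
30.72(336 − T) = 1694.5(T − (-2.16))
1725.2 T = 6662.9  ⇒  T ≈ 3.86 °C

T_f ≈ 3.9 °C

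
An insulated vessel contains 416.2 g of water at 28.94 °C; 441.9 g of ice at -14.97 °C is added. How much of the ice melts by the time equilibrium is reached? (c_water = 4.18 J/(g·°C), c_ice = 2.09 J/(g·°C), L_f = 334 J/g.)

Heat available from the water dropping to 0 °C: 416.2·4.18·28.94 = 50347 J.
Of that, 441.9·2.09·14.97 = 13826 J goes to bring the ice to 0 °C, leaving 36522 J.
To melt every bit of ice: 441.9·334 = 147595 J.
That's not enough to melt it all — equilibrium is at 0 °C with ice remaining.
Mass melted = 36522/334 ≈ 109.3 g.

m_melted ≈ 109 g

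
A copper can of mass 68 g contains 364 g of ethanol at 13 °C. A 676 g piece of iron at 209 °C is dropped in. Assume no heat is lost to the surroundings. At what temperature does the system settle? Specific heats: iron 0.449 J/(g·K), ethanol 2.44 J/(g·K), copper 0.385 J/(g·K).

Conservation of energy gives ΣQ = 0:
676*0.449*(T − 209) + 364*2.44*(T − 13) + 68*0.385*(T − 13) = 0
(303.52 + 888.16 + 26.18) T = 303.52*209 + 888.16*13 + 26.18*13
T ≈ 61.85 °C

T_f ≈ 61.8 °C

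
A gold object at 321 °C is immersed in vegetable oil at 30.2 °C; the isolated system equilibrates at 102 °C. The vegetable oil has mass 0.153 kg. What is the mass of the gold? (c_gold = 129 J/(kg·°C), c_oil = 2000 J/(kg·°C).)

Taking heat into each body as positive, Σ m c ΔT = 0:
m×129×(102 − 321) + 0.153×2000×(102 − 30.2) = 0
-28251 m = -21971
m = -21971/-28251 ≈ 0.7777 kg

m ≈ 0.778 kg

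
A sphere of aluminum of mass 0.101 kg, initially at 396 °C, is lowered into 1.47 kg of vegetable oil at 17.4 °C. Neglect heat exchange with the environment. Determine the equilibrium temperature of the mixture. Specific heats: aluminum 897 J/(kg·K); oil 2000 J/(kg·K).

Heat gained plus heat lost sum to zero:
0.101×897×(T − 396) + 1.47×2000×(T − 17.4) = 0
(90.6 + 2940) T = 90.6×396 + 2940×17.4
T = 87032 / 3030.6 = 28.7 °C

T_f ≈ 28.7 °C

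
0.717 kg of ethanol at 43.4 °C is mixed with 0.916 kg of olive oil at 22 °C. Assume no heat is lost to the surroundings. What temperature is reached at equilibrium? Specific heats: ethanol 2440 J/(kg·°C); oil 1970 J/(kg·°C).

T_f = Σ m_i c_i T_i / Σ m_i c_i:
T_f = (1749.5·43.4 + 1804.5·22) / (1749.5 + 1804.5)
    = 115627 / 3554 ≈ 32.53 °C

T_f ≈ 32.5 °C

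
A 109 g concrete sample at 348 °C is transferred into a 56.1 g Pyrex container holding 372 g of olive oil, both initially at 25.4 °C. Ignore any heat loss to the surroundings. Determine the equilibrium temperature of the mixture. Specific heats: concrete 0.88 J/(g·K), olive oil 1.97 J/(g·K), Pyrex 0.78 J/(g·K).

Let T be the final temperature. ΣQ_i = 0:
109·0.88·(T − 348) + 372·1.97·(T − 25.4) + 56.1·0.78·(T − 25.4) = 0
95.92(T − 348) + 732.84(T − 25.4) + 43.76(T − 25.4) = 0
872.52 T = 53106
T = 53106 / 872.52 = 60.9 °C

T_f ≈ 60.9 °C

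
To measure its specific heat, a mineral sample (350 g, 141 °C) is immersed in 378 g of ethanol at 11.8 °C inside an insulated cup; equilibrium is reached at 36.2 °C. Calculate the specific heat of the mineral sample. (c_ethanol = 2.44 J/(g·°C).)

m_s c (T_s − T_f) = m_ethanol c_ethanol (T_f − T_0):
350·c·(141 − 36.2) = 378·2.44·(36.2 − 11.8)
36680 c = 22505  ⇒  c ≈ 0.6135 J/(g·°C)

c ≈ 0.614 J/(g·°C)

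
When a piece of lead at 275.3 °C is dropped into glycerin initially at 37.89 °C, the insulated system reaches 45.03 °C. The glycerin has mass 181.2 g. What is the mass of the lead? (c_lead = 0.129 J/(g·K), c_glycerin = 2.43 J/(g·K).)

m ≈ 106 g

Taking heat into each body as positive, Σ m c ΔT = 0:
m×0.129×(45.03 − 275.3) + 181.2×2.43×(45.03 − 37.89) = 0
-29.7 m = -3143.9
m = -3143.9/-29.7 ≈ 105.8 g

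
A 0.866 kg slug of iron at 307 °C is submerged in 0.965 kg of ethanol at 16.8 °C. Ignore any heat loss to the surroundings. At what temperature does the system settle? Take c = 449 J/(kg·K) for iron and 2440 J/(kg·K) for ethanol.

|Q_iron| = |Q_ethanol|:
0.866×449×(307 − T) = 0.965×2440×(T − 16.8)
388.83(307 − T) = 2354.6(T − 16.8)
2743.4 T = 158929  ⇒  T ≈ 57.93 °C

T_f ≈ 57.9 °C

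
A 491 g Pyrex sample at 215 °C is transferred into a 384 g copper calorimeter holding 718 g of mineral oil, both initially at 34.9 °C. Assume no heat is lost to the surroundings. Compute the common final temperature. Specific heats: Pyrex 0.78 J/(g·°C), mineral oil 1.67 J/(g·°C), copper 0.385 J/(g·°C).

Net heat exchanged in the isolated system is zero:
491*0.78*(T − 215) + 718*1.67*(T − 34.9) + 384*0.385*(T − 34.9) = 0
382.98(T − 215) + 1199.1(T − 34.9) + 147.84(T − 34.9) = 0
1729.9 T = 129348
T ≈ 74.77 °C

T_f ≈ 74.8 °C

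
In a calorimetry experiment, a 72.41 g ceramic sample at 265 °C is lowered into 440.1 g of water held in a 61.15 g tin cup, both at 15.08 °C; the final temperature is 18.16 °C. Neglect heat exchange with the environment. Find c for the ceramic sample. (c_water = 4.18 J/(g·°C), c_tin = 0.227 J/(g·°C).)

Conservation of energy gives ΣQ = 0:
72.41·c·(18.16 − 265) + 440.1·4.18·(18.16 − 15.08) + 61.15·0.227·(18.16 − 15.08) = 0
-17874 c = -5708.8
c = -5708.8/-17874 ≈ 0.3194 J/(g·°C)

c ≈ 0.319 J/(g·°C)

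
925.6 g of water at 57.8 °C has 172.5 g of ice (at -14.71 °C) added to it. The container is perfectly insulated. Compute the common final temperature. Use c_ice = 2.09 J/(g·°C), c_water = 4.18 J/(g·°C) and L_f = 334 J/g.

Net heat exchanged in the isolated system is zero:
warm ice to 0 °C: 172.5×2.09×(0 − (-14.71)) = 5303.3
  fusion: m_ice L_f = 172.5×334 = 57615
  warm the meltwater: 721.05 T
  water cools: 925.6×4.18×(T − 57.8) = 3869(T − 57.8)
4590.1 T = 223629 − 62918 = 160710
T ≈ 35.01 °C — above 0 °C, consistent with complete melting.

T_f ≈ 35.0 °C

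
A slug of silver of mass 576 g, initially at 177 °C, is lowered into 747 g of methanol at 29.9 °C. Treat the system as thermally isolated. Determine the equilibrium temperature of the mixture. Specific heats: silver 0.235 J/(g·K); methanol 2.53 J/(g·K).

T_f = Σ m_i c_i T_i / Σ m_i c_i:
T_f = (135.36×177 + 1889.9×29.9) / (135.36 + 1889.9)
    = 80467 / 2025.3 ≈ 39.73 °C

T_f ≈ 39.7 °C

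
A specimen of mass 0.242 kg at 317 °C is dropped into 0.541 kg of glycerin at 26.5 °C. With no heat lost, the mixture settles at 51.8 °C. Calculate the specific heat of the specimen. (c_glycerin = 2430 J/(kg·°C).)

c ≈ 518 J/(kg·°C)

Let T be the final temperature. ΣQ_i = 0:
0.242×c×(51.8 − 317) + 0.541×2430×(51.8 − 26.5) = 0
-64.18 c = -33260
c = -33260/-64.18 ≈ 518.2 J/(kg·°C)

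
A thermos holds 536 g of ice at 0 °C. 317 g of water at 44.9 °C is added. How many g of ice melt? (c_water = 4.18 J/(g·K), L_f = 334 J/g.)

Heat available from the water dropping to 0 °C: 317·4.18·44.9 = 59495 J.
Fully melting the ice requires m_ice L_f = 536·334 = 179024 J.
That's not enough to melt it all — equilibrium is at 0 °C with ice remaining.
m_melt = 59495 / L_f = 178.1 g.

m_melted ≈ 178 g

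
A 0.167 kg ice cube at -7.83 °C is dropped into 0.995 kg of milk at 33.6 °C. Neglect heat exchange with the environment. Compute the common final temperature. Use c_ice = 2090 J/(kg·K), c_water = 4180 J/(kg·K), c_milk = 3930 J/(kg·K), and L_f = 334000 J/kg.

Taking heat into each body as positive, Σ m c ΔT = 0:
ice -7.83→0 °C: 0.167×2090×7.83 = 2732.9
  latent heat to melt: 0.167×334000 = 55778
  meltwater 0→T: 0.167×4180×T = 698.06 T
  milk: 3910.3(T − 33.6)
4608.4 T = 131388 − 58511 = 72877
T ≈ 15.81 °C. Since T > 0 °C, the all-ice-melts assumption holds.

T_f ≈ 15.8 °C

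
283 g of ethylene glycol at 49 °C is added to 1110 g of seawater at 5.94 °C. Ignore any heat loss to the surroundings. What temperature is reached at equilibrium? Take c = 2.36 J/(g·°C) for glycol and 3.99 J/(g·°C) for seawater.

T_f ≈ 11.6 °C

Setting the total heat transfer to zero:
283×2.36×(T − 49) + 1110×3.99×(T − 5.94) = 0
(667.88 + 4428.9) T = 667.88×49 + 4428.9×5.94
T = 59034 / 5096.8 = 11.6 °C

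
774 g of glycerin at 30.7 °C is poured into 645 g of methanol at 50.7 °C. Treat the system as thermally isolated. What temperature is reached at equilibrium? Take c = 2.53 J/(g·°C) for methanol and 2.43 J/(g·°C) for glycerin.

T_f ≈ 40.0 °C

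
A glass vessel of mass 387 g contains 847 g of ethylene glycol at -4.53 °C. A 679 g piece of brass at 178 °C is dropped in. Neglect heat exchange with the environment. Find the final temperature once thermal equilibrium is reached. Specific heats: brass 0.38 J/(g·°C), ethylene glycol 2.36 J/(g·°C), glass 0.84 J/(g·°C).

Heat gained plus heat lost sum to zero:
679*0.38*(T − 178) + 847*2.36*(T − (-4.53)) + 387*0.84*(T − (-4.53)) = 0
258.02(T − 178) + 1998.9(T − (-4.53)) + 325.08(T − (-4.53)) = 0
(258.02 + 1998.9 + 325.08) T = 258.02*178 + 1998.9*(-4.53) + 325.08*(-4.53)
T = 35400/2582 ≈ 13.71 °C

T_f ≈ 13.7 °C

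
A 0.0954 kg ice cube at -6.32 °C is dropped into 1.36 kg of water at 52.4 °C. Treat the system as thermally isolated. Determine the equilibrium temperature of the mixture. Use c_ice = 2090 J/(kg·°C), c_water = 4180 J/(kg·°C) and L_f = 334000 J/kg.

Let T be the final temperature. ΣQ_i = 0:
ice -6.32→0 °C: 0.0954×2090×6.32 = 1260.1
  melt ice: 0.0954×334000 = 31864
  warm the meltwater: 398.77 T
  water: 5684.8(T − 52.4)
6083.6 T = 297884 − 33124 = 264760
T ≈ 43.52 °C (positive, so assuming full melt was valid).

T_f ≈ 43.5 °C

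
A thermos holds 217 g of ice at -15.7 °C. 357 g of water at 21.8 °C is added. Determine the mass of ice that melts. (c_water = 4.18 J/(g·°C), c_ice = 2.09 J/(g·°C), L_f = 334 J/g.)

Heat available from the water dropping to 0 °C: 357·4.18·21.8 = 32531 J.
Of that, 217·2.09·15.7 = 7120.4 J goes to bring the ice to 0 °C, leaving 25411 J.
Fully melting the ice requires m_ice L_f = 217·334 = 72478 J.
Since 25411 < 72478 J, not all the ice melts; equilibrium is at 0 °C.
m_melted·334 = 25411  ⇒  m_melted ≈ 76.08 g.

m_melted ≈ 76.1 g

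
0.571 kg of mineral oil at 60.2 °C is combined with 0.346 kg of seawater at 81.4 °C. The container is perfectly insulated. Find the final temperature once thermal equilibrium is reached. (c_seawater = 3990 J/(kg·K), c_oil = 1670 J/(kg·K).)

|Q_seawater| = |Q_oil|:
0.346×3990×(81.4 − T) = 0.571×1670×(T − 60.2)
1380.5(81.4 − T) = 953.57(T − 60.2)
2334.1 T = 169781  ⇒  T ≈ 72.74 °C

T_f ≈ 72.7 °C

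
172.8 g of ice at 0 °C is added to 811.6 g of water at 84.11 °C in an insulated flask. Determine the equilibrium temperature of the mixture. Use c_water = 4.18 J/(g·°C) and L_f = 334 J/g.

Sum of m c ΔT and latent-heat terms is zero:
melt ice: 172.8·334 = 57715; warm the meltwater: 722.3 T; water cools: 811.6·4.18·(T − 84.11) = 3392.5(T − 84.11)
4114.8 T = 285342 − 57715 = 227627
T ≈ 55.32 °C (positive, so assuming full melt was valid).

T_f ≈ 55.3 °C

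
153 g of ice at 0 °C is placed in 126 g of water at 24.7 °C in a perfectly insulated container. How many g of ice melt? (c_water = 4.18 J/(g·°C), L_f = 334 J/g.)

Cooling the water to 0 °C releases 126×4.18×24.7 = 13009 J.
Melting all 153 g of ice would need 153×334 = 51102 J.
Since 13009 < 51102 J, not all the ice melts; equilibrium is at 0 °C.
m_melted×334 = 13009  ⇒  m_melted ≈ 38.95 g.

m_melted ≈ 38.9 g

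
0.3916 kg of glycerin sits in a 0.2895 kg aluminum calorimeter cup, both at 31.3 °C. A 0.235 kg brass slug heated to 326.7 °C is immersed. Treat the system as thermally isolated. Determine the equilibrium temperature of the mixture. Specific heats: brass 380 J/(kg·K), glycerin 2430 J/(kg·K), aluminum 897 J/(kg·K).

T_f ≈ 51.6 °C

Heat gained plus heat lost sum to zero:
0.235*380*(T − 326.7) + 0.3916*2430*(T − 31.3) + 0.2895*897*(T − 31.3) = 0
89.3(T − 326.7) + 951.59(T − 31.3) + 259.68(T − 31.3) = 0
1300.6 T = 67087
T = 67087/1300.6 ≈ 51.58 °C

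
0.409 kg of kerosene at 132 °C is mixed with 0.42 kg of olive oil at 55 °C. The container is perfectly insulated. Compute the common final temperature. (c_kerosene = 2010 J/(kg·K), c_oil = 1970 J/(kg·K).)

T_f ≈ 93.4 °C

Let T be the final temperature. ΣQ_i = 0:
0.409×2010×(T − 132) + 0.42×1970×(T − 55) = 0
1649.5 T = 154023
T ≈ 93.38 °C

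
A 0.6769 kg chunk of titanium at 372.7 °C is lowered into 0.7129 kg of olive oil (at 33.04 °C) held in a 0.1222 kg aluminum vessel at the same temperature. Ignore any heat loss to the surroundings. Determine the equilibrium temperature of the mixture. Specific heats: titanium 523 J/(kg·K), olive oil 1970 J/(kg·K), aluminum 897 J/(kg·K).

T_f ≈ 97.4 °C

T_f is the heat-capacity-weighted average of the initial temperatures:
T_f = (354.02×372.7 + 1404.4×33.04 + 109.61×33.04) / (354.02 + 1404.4 + 109.61)
    = 181966 / 1868 ≈ 97.41 °C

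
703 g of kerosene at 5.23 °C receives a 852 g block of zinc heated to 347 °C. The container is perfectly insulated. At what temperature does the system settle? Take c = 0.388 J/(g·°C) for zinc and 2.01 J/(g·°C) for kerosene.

Energy conservation, ΣQ = 0:
852·0.388·(T − 347) + 703·2.01·(T − 5.23) = 0
(330.58 + 1413) T = 330.58·347 + 1413·5.23
T ≈ 70.03 °C

T_f ≈ 70.0 °C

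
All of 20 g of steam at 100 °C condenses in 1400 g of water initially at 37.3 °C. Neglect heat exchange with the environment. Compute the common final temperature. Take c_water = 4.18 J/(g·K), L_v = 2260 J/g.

T_f ≈ 45.8 °C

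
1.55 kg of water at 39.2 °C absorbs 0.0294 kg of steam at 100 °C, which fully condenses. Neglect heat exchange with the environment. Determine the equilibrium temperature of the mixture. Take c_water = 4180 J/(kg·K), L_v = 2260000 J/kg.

Let T be the final temperature. ΣQ_i = 0:
condense steam: −0.0294×2260000 = −66444; condensate cools 100→T: 0.0294×4180×(T − 100) = 122.89(T − 100); water warms: 1.55×4180×(T − 39.2) = 6479(T − 39.2)
6601.9 T = 66444 + 12289 + 253977 = 332710
T ≈ 50.40 °C — below 100 °C, confirming all the steam condensed.

T_f ≈ 50.4 °C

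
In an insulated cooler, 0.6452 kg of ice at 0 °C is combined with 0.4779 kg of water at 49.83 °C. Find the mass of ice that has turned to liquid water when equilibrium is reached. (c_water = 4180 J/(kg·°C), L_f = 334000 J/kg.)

Cooling the water to 0 °C releases 0.4779·4180·49.83 = 99542 J.
To melt every bit of ice: 0.6452·334000 = 215497 J.
Since 99542 < 215497 J, not all the ice melts; equilibrium is at 0 °C.
m_melted·334000 = 99542  ⇒  m_melted ≈ 0.298 kg.

m_melted ≈ 0.298 kg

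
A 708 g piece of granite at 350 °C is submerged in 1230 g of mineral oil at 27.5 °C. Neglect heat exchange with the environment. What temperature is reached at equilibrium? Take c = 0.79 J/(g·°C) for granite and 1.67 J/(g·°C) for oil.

T_f = Σ m_i c_i T_i / Σ m_i c_i:
T_f = (559.32·350 + 2054.1·27.5) / (559.32 + 2054.1)
    = 252250 / 2613.4 ≈ 96.52 °C

T_f ≈ 96.5 °C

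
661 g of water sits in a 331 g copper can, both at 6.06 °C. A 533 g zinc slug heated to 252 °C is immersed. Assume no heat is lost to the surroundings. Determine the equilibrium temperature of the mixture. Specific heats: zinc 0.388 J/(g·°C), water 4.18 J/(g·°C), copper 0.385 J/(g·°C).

T_f ≈ 22.5 °C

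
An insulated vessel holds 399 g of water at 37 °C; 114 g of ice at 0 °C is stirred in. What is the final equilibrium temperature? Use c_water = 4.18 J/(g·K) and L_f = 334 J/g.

T_f ≈ 11.0 °C

Taking heat into each body as positive, Σ m c ΔT = 0:
latent heat to melt: 114×334 = 38076; warm the meltwater: 476.52 T; water: 1667.8(T − 37)
2144.3 T = 61709 − 38076 = 23633
T ≈ 11.02 °C — above 0 °C, consistent with complete melting.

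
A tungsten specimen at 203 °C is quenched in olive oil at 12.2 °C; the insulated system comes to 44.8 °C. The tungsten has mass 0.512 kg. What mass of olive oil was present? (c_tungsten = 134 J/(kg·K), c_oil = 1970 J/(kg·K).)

m ≈ 0.169 kg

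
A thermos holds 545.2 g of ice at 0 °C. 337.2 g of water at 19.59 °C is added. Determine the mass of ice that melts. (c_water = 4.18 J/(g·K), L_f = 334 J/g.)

m_melted ≈ 82.7 g

Heat available from the water dropping to 0 °C: 337.2×4.18×19.59 = 27612 J.
Melting all 545.2 g of ice would need 545.2×334 = 182097 J.
27612 J < 182097 J, so only part of the ice melts and the system sits at 0 °C.
m_melted×334 = 27612  ⇒  m_melted ≈ 82.67 g.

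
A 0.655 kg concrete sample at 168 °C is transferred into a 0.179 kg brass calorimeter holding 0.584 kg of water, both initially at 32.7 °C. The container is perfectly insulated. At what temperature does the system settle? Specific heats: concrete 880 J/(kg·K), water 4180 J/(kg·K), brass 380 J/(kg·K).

With ΣQ=0 the equilibrium temperature is the m·c-weighted mean:
T_f = (576.4×168 + 2441.1×32.7 + 68.02×32.7) / (576.4 + 2441.1 + 68.02)
    = 178884 / 3085.5 ≈ 57.97 °C

T_f ≈ 58.0 °C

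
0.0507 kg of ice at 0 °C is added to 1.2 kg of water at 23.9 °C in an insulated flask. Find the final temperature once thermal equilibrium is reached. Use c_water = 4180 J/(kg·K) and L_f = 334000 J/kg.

T_f ≈ 19.7 °C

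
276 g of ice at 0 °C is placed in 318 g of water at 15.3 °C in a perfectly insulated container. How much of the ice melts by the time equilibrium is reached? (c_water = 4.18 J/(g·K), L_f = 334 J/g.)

m_melted ≈ 60.9 g

Water can give up m c ΔT = 318·4.18·15.3 = 20337 J before reaching 0 °C.
To melt every bit of ice: 276·334 = 92184 J.
Since 20337 < 92184 J, not all the ice melts; equilibrium is at 0 °C.
Mass melted = 20337/334 ≈ 60.89 g.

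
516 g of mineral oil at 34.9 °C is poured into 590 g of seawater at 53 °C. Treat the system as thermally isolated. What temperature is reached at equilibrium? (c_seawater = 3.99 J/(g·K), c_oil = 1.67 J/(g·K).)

T_f ≈ 48.1 °C

|Q_seawater| = |Q_oil|:
590·3.99·(53 − T) = 516·1.67·(T − 34.9)
2354.1(53 − T) = 861.72(T − 34.9)
3215.8 T = 154841  ⇒  T ≈ 48.15 °C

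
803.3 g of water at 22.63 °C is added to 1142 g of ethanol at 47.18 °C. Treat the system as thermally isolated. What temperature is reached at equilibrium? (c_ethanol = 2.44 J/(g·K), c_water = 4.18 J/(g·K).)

Energy conservation, ΣQ = 0:
1142×2.44×(T − 47.18) + 803.3×4.18×(T − 22.63) = 0
6144.3 T = 207453
T ≈ 33.76 °C

T_f ≈ 33.8 °C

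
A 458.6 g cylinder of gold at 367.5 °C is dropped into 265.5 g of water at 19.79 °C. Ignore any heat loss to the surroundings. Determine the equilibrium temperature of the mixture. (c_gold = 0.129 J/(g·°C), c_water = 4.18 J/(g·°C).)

Conservation of energy gives ΣQ = 0:
458.6·0.129·(T − 367.5) + 265.5·4.18·(T − 19.79) = 0
59.16(T − 367.5) + 1109.8(T − 19.79) = 0
1168.9 T = 43704
T = 43704 / 1168.9 = 37.4 °C

T_f ≈ 37.4 °C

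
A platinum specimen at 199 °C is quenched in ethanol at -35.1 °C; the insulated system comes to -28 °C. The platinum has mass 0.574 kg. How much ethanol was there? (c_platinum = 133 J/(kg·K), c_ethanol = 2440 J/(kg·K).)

m ≈ 1 kg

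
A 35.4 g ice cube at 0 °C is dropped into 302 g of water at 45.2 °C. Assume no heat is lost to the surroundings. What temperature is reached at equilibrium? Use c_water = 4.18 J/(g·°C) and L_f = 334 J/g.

T_f ≈ 32.1 °C

Heat gained plus heat lost sum to zero:
melt ice: 35.4×334 = 11824
  warm the meltwater: 147.97 T
  water cools: 302×4.18×(T − 45.2) = 1262.4(T − 45.2)
1410.3 T = 57059 − 11824 = 45235
T ≈ 32.07 °C (positive, so assuming full melt was valid).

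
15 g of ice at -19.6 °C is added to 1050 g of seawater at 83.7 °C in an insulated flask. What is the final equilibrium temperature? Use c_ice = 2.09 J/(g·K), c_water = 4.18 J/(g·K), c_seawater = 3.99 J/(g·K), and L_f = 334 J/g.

T_f ≈ 81.1 °C

Heat gained plus heat lost sum to zero:
ice -19.6→0 °C: 15×2.09×19.6 = 614.46; latent heat to melt: 15×334 = 5010; meltwater 0→T: 15×4.18×T = 62.7 T; seawater cools: 1050×3.99×(T − 83.7) = 4189.5(T − 83.7)
4252.2 T = 350661 − 5624.5 = 345037
T ≈ 81.14 °C. Since T > 0 °C, the all-ice-melts assumption holds.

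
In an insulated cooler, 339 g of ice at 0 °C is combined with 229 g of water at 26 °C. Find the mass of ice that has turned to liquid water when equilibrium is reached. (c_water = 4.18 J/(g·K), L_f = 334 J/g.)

Water can give up m c ΔT = 229·4.18·26 = 24888 J before reaching 0 °C.
Melting all 339 g of ice would need 339·334 = 113226 J.
That's not enough to melt it all — equilibrium is at 0 °C with ice remaining.
m_melted·334 = 24888  ⇒  m_melted ≈ 74.51 g.

m_melted ≈ 74.5 g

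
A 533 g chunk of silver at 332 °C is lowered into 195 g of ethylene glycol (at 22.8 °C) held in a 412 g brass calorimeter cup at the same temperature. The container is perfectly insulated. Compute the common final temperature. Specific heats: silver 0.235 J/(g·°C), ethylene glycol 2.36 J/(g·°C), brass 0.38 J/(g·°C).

T_f ≈ 75.0 °C

Heat gained plus heat lost sum to zero:
533*0.235*(T − 332) + 195*2.36*(T − 22.8) + 412*0.38*(T − 22.8) = 0
742.01 T = 55647
T = 55647/742.01 ≈ 74.99 °C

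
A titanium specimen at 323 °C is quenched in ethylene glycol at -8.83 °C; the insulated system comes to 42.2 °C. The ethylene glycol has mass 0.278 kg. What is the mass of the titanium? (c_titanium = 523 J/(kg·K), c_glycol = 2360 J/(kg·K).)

|Q_titanium| = |Q_glycol|:
m·523·(323 − 42.2) = 0.278·2360·(42.2 − (-8.83))
146858 m = 33480  ⇒  m ≈ 0.228 kg

m ≈ 0.228 kg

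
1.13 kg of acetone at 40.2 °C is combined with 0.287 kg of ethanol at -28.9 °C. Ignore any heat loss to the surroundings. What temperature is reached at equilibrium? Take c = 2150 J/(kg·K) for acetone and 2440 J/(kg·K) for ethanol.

T_f ≈ 24.7 °C

Net heat exchanged in the isolated system is zero:
1.13*2150*(T − 40.2) + 0.287*2440*(T − (-28.9)) = 0
2429.5(T − 40.2) + 700.28(T − (-28.9)) = 0
(2429.5 + 700.28) T = 2429.5*40.2 + 700.28*(-28.9)
T = 77428/3129.8 ≈ 24.74 °C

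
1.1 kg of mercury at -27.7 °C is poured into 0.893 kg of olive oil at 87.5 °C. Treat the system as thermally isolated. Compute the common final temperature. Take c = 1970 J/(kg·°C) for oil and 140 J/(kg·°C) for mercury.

T_f ≈ 78.2 °C

Set heat shed by the hot body equal to heat absorbed by the cold body:
0.893·1970·(87.5 − T) = 1.1·140·(T − (-27.7))
1759.2(87.5 − T) = 154(T − (-27.7))
1913.2 T = 149665  ⇒  T ≈ 78.23 °C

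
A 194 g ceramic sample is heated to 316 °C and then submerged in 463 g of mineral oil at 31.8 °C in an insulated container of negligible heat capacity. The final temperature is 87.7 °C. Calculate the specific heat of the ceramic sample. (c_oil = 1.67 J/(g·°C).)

c ≈ 0.976 J/(g·°C)

m_s c (T_s − T_f) = m_oil c_oil (T_f − T_0):
194·c·(316 − 87.7) = 463·1.67·(87.7 − 31.8)
44290 c = 43222  ⇒  c ≈ 0.9759 J/(g·°C)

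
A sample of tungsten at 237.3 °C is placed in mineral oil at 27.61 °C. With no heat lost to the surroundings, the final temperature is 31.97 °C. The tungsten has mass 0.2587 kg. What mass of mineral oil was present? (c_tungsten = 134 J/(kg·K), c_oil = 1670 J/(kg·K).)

m ≈ 0.978 kg

Taking heat into each body as positive, Σ m c ΔT = 0:
0.2587·134·(31.97 − 237.3) + m·1670·(31.97 − 27.61) = 0
7281.2 m = 7117.9
m = 7117.9/7281.2 ≈ 0.9776 kg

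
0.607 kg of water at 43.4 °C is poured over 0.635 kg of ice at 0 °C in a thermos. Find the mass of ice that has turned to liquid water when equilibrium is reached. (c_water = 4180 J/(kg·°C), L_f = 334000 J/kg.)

m_melted ≈ 0.33 kg

Water can give up m c ΔT = 0.607·4180·43.4 = 110117 J before reaching 0 °C.
Melting all 0.635 kg of ice would need 0.635·334000 = 212090 J.
That's not enough to melt it all — equilibrium is at 0 °C with ice remaining.
Mass melted = 110117/334000 ≈ 0.3297 kg.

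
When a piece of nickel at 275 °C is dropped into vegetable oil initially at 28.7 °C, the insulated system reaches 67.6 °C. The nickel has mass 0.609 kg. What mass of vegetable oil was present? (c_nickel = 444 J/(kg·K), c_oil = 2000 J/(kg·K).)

m ≈ 0.721 kg

Net heat exchanged in the isolated system is zero:
0.609×444×(67.6 − 275) + m×2000×(67.6 − 28.7) = 0
77800 m = 56080
m = 56080/77800 ≈ 0.7208 kg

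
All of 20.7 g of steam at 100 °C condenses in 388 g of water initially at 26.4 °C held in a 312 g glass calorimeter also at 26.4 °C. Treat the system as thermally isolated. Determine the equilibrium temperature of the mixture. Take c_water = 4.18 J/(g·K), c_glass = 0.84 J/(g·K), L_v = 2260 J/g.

T_f ≈ 53.4 °C

Energy balance with sensible and latent terms:
condense steam: −20.7·2260 = −46782; condensed water 100 °C→T: 86.53(T − 100); water warms: 388·4.18·(T − 26.4) = 1621.8(T − 26.4); glass cup: 312·0.84·(T − 26.4) = 262.08(T − 26.4)
1970.4 T = 46782 + 8652.6 + 49735 = 105170
T ≈ 53.37 °C (< 100 °C, so full condensation is consistent).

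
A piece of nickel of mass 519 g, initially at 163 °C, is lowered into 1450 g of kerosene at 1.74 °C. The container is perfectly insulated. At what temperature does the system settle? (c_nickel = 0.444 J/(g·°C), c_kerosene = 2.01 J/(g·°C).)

T_f ≈ 13.6 °C

T_f = Σ m_i c_i T_i / Σ m_i c_i:
T_f = (230.44*163 + 2914.5*1.74) / (230.44 + 2914.5)
    = 42632 / 3144.9 ≈ 13.56 °C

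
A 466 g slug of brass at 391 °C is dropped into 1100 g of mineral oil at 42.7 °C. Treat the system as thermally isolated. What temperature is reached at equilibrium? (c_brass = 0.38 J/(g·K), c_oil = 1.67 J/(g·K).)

T_f ≈ 73.3 °C

Net heat exchanged in the isolated system is zero:
466·0.38·(T − 391) + 1100·1.67·(T − 42.7) = 0
(177.08 + 1837) T = 177.08·391 + 1837·42.7
T = 147678/2014.1 ≈ 73.32 °C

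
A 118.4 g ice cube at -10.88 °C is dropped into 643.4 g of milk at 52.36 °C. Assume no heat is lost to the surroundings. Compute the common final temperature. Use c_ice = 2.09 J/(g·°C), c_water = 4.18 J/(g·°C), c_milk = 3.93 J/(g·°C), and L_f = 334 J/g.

Net heat exchanged in the isolated system is zero:
warm ice to 0 °C: 118.4×2.09×(0 − (-10.88)) = 2692.3
  latent heat to melt: 118.4×334 = 39546
  meltwater 0→T: 118.4×4.18×T = 494.91 T
  milk: 2528.6(T − 52.36)
3023.5 T = 132396 − 42238 = 90158
T ≈ 29.82 °C (positive, so assuming full melt was valid).

T_f ≈ 29.8 °C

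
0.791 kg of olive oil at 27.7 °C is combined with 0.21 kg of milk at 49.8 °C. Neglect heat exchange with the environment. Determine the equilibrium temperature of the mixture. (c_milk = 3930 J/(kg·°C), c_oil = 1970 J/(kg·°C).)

T_f ≈ 35.4 °C

|Q_milk| = |Q_oil|:
0.21·3930·(49.8 − T) = 0.791·1970·(T − 27.7)
825.3(49.8 − T) = 1558.3(T − 27.7)
2383.6 T = 84264  ⇒  T ≈ 35.35 °C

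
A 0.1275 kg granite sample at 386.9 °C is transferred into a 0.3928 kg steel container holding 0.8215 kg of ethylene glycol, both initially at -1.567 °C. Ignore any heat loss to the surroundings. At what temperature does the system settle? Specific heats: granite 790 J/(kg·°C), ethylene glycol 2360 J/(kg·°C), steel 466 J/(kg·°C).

T_f ≈ 16.0 °C

Let T be the final temperature. ΣQ_i = 0:
0.1275·790·(T − 386.9) + 0.8215·2360·(T − (-1.567)) + 0.3928·466·(T − (-1.567)) = 0
100.73(T − 386.9) + 1938.7(T − (-1.567)) + 183.04(T − (-1.567)) = 0
2222.5 T = 35646
T ≈ 16.04 °C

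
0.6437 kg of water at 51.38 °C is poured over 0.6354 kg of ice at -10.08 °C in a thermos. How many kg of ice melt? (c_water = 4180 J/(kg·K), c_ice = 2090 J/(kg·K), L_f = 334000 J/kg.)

Heat available from the water dropping to 0 °C: 0.6437·4180·51.38 = 138246 J.
Warming the ice to 0 °C takes 0.6354·2090·10.08 = 13386 J, leaving 124860 J for melting.
To melt every bit of ice: 0.6354·334000 = 212224 J.
Since 124860 < 212224 J, not all the ice melts; equilibrium is at 0 °C.
m_melt = 124860 / L_f = 0.3738 kg.

m_melted ≈ 0.374 kg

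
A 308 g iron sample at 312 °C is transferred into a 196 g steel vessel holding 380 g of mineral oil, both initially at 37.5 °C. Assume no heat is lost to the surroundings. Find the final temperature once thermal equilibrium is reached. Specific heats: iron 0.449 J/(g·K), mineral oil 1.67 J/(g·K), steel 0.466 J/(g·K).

T_f ≈ 81.4 °C

Net heat exchanged in the isolated system is zero:
308×0.449×(T − 312) + 380×1.67×(T − 37.5) + 196×0.466×(T − 37.5) = 0
138.29(T − 312) + 634.6(T − 37.5) + 91.34(T − 37.5) = 0
864.23 T = 70370
T = 70370/864.23 ≈ 81.42 °C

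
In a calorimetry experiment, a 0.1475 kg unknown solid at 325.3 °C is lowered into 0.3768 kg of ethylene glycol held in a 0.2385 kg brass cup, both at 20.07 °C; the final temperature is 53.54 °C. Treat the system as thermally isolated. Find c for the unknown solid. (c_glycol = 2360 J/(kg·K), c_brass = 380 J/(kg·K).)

c ≈ 818 J/(kg·K)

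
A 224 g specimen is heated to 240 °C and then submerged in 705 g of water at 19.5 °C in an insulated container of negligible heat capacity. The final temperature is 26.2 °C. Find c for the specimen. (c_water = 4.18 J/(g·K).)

Heat lost by the specimen = heat gained by the water:
224×c×(240 − 26.2) = 705×4.18×(26.2 − 19.5)
47891 c = 19744  ⇒  c ≈ 0.4123 J/(g·K)

c ≈ 0.412 J/(g·K)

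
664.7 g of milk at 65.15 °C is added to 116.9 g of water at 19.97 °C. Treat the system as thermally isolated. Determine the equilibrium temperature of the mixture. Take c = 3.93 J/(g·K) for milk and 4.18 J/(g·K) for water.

T_f ≈ 58.0 °C

Heat gained plus heat lost sum to zero:
664.7×3.93×(T − 65.15) + 116.9×4.18×(T − 19.97) = 0
(2612.3 + 488.64) T = 2612.3×65.15 + 488.64×19.97
T ≈ 58.03 °C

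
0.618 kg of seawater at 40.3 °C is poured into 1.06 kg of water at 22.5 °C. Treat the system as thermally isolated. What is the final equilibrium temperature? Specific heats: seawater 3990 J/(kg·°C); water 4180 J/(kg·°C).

Heat gained plus heat lost sum to zero:
0.618×3990×(T − 40.3) + 1.06×4180×(T − 22.5) = 0
2465.8(T − 40.3) + 4430.8(T − 22.5) = 0
(2465.8 + 4430.8) T = 2465.8×40.3 + 4430.8×22.5
T = 199066/6896.6 ≈ 28.86 °C

T_f ≈ 28.9 °C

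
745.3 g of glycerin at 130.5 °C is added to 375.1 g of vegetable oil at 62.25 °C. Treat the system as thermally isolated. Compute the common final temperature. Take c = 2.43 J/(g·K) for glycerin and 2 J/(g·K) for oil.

T_f ≈ 110.5 °C

|Q_glycerin| = |Q_oil|:
745.3*2.43*(130.5 − T) = 375.1*2*(T − 62.25)
1811.1(130.5 − T) = 750.2(T − 62.25)
2561.3 T = 283046  ⇒  T ≈ 110.51 °C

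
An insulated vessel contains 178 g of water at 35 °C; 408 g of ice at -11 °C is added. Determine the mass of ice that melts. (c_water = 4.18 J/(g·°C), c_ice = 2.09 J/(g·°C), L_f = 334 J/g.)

m_melted ≈ 49.9 g

Cooling the water to 0 °C releases 178×4.18×35 = 26041 J.
Of that, 408×2.09×11 = 9379.9 J goes to bring the ice to 0 °C, leaving 16661 J.
To melt every bit of ice: 408×334 = 136272 J.
That's not enough to melt it all — equilibrium is at 0 °C with ice remaining.
m_melted×334 = 16661  ⇒  m_melted ≈ 49.88 g.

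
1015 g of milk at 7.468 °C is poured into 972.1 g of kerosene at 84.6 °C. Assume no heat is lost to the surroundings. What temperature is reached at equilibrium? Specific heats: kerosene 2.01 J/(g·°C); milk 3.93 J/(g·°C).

Heat lost by the kerosene equals heat gained by the milk:
972.1*2.01*(84.6 − T) = 1015*3.93*(T − 7.468)
1953.9(84.6 − T) = 3989(T − 7.468)
5942.9 T = 195091  ⇒  T ≈ 32.83 °C

T_f ≈ 32.8 °C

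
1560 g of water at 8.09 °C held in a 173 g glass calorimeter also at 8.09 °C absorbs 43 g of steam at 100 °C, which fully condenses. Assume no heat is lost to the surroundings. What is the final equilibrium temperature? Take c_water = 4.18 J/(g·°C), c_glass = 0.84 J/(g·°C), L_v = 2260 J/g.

T_f ≈ 24.7 °C

Heat gained plus heat lost sum to zero:
condense steam: −43·2260 = −97180
  condensed water 100 °C→T: 179.74(T − 100)
  water warms: 1560·4.18·(T − 8.09) = 6520.8(T − 8.09)
  cup: 145.32(T − 8.09)
6845.9 T = 97180 + 17974 + 53929 = 169083
T ≈ 24.70 °C — below 100 °C, confirming all the steam condensed.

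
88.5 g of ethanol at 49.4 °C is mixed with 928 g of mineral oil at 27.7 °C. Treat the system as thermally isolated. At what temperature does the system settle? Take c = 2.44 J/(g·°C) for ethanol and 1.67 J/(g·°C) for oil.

T_f ≈ 30.4 °C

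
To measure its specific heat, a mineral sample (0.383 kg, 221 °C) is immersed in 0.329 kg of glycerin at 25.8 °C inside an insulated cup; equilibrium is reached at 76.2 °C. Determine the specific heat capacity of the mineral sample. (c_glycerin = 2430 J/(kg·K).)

c ≈ 727 J/(kg·K)

Let T be the final temperature. ΣQ_i = 0:
0.383×c×(76.2 − 221) + 0.329×2430×(76.2 − 25.8) = 0
-55.46 c = -40293
c = -40293/-55.46 ≈ 726.5 J/(kg·K)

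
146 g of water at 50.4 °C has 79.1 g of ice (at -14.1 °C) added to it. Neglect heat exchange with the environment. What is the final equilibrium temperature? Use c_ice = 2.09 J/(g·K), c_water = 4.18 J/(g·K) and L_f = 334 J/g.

Heat gained plus heat lost sum to zero:
warm ice to 0 °C: 79.1·2.09·(0 − (-14.1)) = 2331; fusion: m_ice L_f = 79.1·334 = 26419; meltwater 0→T: 79.1·4.18·T = 330.64 T; water cools: 146·4.18·(T − 50.4) = 610.28(T − 50.4)
940.92 T = 30758 − 28750 = 2007.7
T ≈ 2.13 °C. Since T > 0 °C, the all-ice-melts assumption holds.

T_f ≈ 2.1 °C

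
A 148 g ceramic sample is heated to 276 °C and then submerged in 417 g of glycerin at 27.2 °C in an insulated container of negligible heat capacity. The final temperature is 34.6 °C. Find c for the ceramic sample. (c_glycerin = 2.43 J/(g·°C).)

m_s c (T_s − T_f) = m_glycerin c_glycerin (T_f − T_0):
148·c·(276 − 34.6) = 417·2.43·(34.6 − 27.2)
35727 c = 7498.5  ⇒  c ≈ 0.2099 J/(g·°C)

c ≈ 0.21 J/(g·°C)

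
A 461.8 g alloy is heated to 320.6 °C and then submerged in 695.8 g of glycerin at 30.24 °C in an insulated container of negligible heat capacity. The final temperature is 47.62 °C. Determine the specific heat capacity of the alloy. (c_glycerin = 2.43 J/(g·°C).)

m_s c (T_s − T_f) = m_glycerin c_glycerin (T_f − T_0):
461.8·c·(320.6 − 47.62) = 695.8·2.43·(47.62 − 30.24)
126062 c = 29386  ⇒  c ≈ 0.2331 J/(g·°C)

c ≈ 0.233 J/(g·°C)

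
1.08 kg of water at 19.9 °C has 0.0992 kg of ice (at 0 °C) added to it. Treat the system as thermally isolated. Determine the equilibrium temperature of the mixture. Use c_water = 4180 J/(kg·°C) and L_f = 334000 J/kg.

Conservation of energy gives ΣQ = 0:
fusion: m_ice L_f = 0.0992×334000 = 33133
  warm the meltwater: 414.66 T
  water cools: 1.08×4180×(T − 19.9) = 4514.4(T − 19.9)
4929.1 T = 89837 − 33133 = 56704
T ≈ 11.50 °C. Since T > 0 °C, the all-ice-melts assumption holds.

T_f ≈ 11.5 °C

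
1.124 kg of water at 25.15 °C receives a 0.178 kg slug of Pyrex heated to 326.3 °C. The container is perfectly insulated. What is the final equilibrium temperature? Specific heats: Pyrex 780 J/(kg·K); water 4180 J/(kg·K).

T_f ≈ 33.8 °C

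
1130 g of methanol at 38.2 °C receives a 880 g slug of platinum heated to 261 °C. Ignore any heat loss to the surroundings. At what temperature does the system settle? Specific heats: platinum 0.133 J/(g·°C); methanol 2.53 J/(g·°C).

Let T be the final temperature. ΣQ_i = 0:
880*0.133*(T − 261) + 1130*2.53*(T − 38.2) = 0
(117.04 + 2858.9) T = 117.04*261 + 2858.9*38.2
T = 139757 / 2975.9 = 47 °C

T_f ≈ 47.0 °C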